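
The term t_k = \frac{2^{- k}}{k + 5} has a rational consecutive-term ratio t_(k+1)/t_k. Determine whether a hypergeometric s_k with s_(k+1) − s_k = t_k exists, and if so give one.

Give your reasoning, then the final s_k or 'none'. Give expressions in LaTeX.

not Gosper-summable; s_k does not exist

The ratio is (k + 5)/(2*(k + 6)).
A = k/2 + 5/2, B = k + 6, C = 1.
Key eq: (k/2 + 5/2)·f(k+1) = (k + 5)·f(k) + (1).
deg f ≤ -1 (via 1,1,0).
Negative degree bound (-1): no f exists, t_k not Gosper-summable.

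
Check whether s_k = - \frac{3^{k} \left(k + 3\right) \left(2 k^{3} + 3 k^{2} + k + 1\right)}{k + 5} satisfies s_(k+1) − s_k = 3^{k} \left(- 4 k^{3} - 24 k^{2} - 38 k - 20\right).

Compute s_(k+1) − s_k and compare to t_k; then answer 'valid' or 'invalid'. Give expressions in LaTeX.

s_(k+1) = -3**(k + 1)*(k + 4)*(k + 2*(k + 1)**3 + 3*(k + 1)**2 + 2)/(k + 6)
s_(k+1) − s_k = 3**k*(-4*k**5 - 60*k**4 - 338*k**3 - 848*k**2 - 942*k - 402)/(k**2 + 11*k + 30)
(s_(k+1) − s_k) − t_k = 3**k*(8*k**4 + 84*k**3 + 310*k**2 + 418*k + 198)/(k**2 + 11*k + 30)

Invalid: residual \frac{3^{k} \left(8 k^{4} + 84 k^{3} + 310 k^{2} + 418 k + 198\right)}{k^{2} + 11 k + 30} ≠ 0.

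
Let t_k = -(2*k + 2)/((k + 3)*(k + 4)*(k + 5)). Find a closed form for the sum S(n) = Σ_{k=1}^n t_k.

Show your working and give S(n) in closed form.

t_(k+1)/t_k = (k + 2)*(k + 3)/((k + 1)*(k + 6)).
So A=k + 3 and B=k + 6, with C=k + 1.
Solve (k + 3)·f(k+1) − (k + 5)·f(k) = k + 1.
deg f ≤ 2 (via 1,1,1).
Solving with deg f ≤ 2: f(k) = k*(k + 1)/6.
Certificate R = B(k−1)f/C = k*(k + 5)/6 gives s_k = -k*(k + 1)/(3*(k + 3)*(k + 4)).
s_(k+1) − s_k = 2*(-k - 1)/(k**3 + 12*k**2 + 47*k + 60) = t_k.
Evaluate: s_(n+1) = (-n**2 - 3*n - 2)/(3*(n**2 + 9*n + 20)); subtract s_(1) = -1/30 ⇒ S(n) = n*(-3*n - 7)/(10*(n**2 + 9*n + 20)).

S(n) = n*(-3*n - 7)/(10*(n**2 + 9*n + 20))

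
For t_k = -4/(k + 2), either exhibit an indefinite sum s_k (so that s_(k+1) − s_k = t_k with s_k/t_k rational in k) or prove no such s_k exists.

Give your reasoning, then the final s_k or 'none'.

r(k) = (k + 2)/(k + 3) after simplifying.
Factor: A=k + 2; B=k + 3; C=1.
Need (k + 2)·f(k+1) − (k + 2)·f(k) = 1.
Bound: deg f ≤ 0.
Put f(k) = c0: A·f(k+1) − B(k−1)·f(k) − C = -1; need -1 = 0 — inconsistent ⇒ no f, not summable.

none — t_k is not Gosper-summable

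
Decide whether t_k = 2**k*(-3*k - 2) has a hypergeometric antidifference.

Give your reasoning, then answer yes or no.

Yes. s_k = 2**k*(4 - 3*k).

t_(k+1)/t_k = 2*(3*k + 5)/(3*k + 2).
A = 2, B = 1, C = k + 2/3.
Key eq: (2)·f(k+1) = (1)·f(k) + (k + 2/3).
Bound: deg f ≤ 1.
A polynomial solution: f(k) = (3*k - 4)/3.
So s_k = (B(k−1)f/C)·t_k = ((3*k - 4)/(3*k + 2))·t_k = 2**k*(4 - 3*k).
Verify: 2**k*(-3*k - 2) matches t_k.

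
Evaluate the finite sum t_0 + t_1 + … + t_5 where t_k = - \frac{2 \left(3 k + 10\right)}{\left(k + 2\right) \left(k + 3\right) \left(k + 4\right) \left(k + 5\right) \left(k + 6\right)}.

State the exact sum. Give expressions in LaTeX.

Ratio r(k) = (k + 2)*(3*k + 13)/((k + 7)*(3*k + 10)).
Factor: A=k + 2; B=k + 7; C=k + 10/3.
Solve (k + 2)·f(k+1) − (k + 6)·f(k) = k + 10/3.
Degrees (1,1,1) ⇒ d ≤ 4.
Coefficient equations give f(k) = k*(k + 3)*(k**2 + 11*k + 38)/120.
Get s_k = R·t_k = k*(-k**2 - 11*k - 38)/(20*(k**3 + 11*k**2 + 38*k + 40)) with R(k) = B(k−1)f(k)/C(k) = k*(k + 3)*(k + 6)*(k**2 + 11*k + 38)/(40*(3*k + 10)).
Verify: 2*(-3*k - 10)/(k**5 + 20*k**4 + 155*k**3 + 580*k**2 + 1044*k + 720) matches t_k.
Σ_(k=0)^(5) t_k = s_(6) − s_(0) = -21/440 − (0) = -21/440.

Σ = -21/440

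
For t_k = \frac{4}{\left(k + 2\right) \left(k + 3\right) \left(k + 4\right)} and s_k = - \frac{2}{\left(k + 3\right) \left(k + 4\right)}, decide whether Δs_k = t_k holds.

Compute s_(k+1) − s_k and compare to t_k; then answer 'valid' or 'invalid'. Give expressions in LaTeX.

Invalid: residual - \frac{12}{k^{4} + 14 k^{3} + 71 k^{2} + 154 k + 120} ≠ 0.

s_(k+1) = -2/((k + 4)*(k + 5))
s_(k+1) − s_k = 4/(k**3 + 12*k**2 + 47*k + 60)
(s_(k+1) − s_k) − t_k = -12/(k**4 + 14*k**3 + 71*k**2 + 154*k + 120)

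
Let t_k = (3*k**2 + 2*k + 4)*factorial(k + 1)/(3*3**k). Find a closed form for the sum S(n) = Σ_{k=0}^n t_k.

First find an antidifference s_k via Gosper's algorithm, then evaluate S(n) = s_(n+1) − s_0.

S(n) = (-6*3**n + 3*n**3*factorial(n) + 14*n**2*factorial(n) + 21*n*factorial(n) + 10*factorial(n))/(3*3**n)

The ratio is (k + 2)*(2*k + 3*(k + 1)**2 + 6)/(3*(3*k**2 + 2*k + 4)).
Normal form (A,B,C) = (k/3 + 2/3, 1, k**2 + 2*k/3 + 4/3).
f must satisfy (k/3 + 2/3)·f(k+1) − (1)·f(k) = k**2 + 2*k/3 + 4/3.
deg f ≤ 1 (via 1,0,2).
Coefficient equations give f(k) = 3*k + 2.
Get s_k = R·t_k = (3*k + 2)*factorial(k + 1)/3**k with R(k) = B(k−1)f(k)/C(k) = 3*(3*k + 2)/(3*k**2 + 2*k + 4).
Δs = (3*k**2 + 2*k + 4)*factorial(k + 1)/(3*3**k), as required.
Σ_(k=0)^n t_k = s_(n+1) − s_(0) = (3**(-n - 1)*(3*n + 5)*factorial(n + 2)) − (2), i.e. (-6*3**n + 3*n**3*factorial(n) + 14*n**2*factorial(n) + 21*n*factorial(n) + 10*factorial(n))/(3*3**n).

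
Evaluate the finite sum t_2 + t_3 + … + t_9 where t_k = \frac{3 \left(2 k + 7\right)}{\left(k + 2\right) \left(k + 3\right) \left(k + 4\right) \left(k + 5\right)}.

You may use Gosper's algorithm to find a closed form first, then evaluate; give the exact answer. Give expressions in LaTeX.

Step 1: r(k) = (k + 2)*(2*k + 9)/((k + 6)*(2*k + 7)).
Gosper form: A/B · C(k+1)/C(k) with A=k + 2, B=k + 6, C=k + 7/2.
Set up (k + 2)·f(k+1) − (k + 5)·f(k) − (k + 7/2) = 0.
Degrees (1,1,1) ⇒ d ≤ 3.
Coefficient equations give f(k) = k*(k + 3)*(k + 6)/16.
So s_k = (B(k−1)f/C)·t_k = (k*(k + 3)*(k + 5)*(k + 6)/(8*(2*k + 7)))·t_k = 3*k*(k + 6)/(8*(k**2 + 6*k + 8)).
s_(k+1) − s_k = 3*(2*k + 7)/(k**4 + 14*k**3 + 71*k**2 + 154*k + 120) = t_k.
Evaluate s at k=10 and k=2: 5/14 and 1/4; difference 3/28.

Σ = 3/28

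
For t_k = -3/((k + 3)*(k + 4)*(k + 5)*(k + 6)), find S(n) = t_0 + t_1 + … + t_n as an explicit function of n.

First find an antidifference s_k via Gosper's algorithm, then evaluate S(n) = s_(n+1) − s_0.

S(n) = (-n**3 - 15*n**2 - 74*n - 60)/(60*(n**3 + 15*n**2 + 74*n + 120))

Ratio r(k) = (k + 3)/(k + 7).
Gosper form: A/B · C(k+1)/C(k) with A=k + 3, B=k + 7, C=1.
Key eq: (k + 3)·f(k+1) = (k + 6)·f(k) + (1).
Bound: deg f ≤ 3.
Solving with deg f ≤ 3: f(k) = k*(k**2 + 12*k + 47)/180.
R(k) = B(k−1)·f(k)/C(k) = k*(k + 6)*(k**2 + 12*k + 47)/180; s_k = R·t_k = k*(-k**2 - 12*k - 47)/(60*(k + 3)*(k + 4)*(k + 5)).
Check: Δs_k = -3/(k**4 + 18*k**3 + 119*k**2 + 342*k + 360). ✓
Evaluate: s_(n+1) = (-n**3 - 15*n**2 - 74*n - 60)/(60*(n**3 + 15*n**2 + 74*n + 120)); subtract s_(0) = 0 ⇒ S(n) = (-n**3 - 15*n**2 - 74*n - 60)/(60*(n**3 + 15*n**2 + 74*n + 120)).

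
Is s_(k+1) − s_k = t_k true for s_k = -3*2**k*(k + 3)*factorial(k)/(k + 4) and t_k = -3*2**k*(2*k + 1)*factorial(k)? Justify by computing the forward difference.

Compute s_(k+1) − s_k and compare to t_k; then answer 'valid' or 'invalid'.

Invalid: residual 3*2**k*(2*k**2 + 9*k + 3)*factorial(k)/((k + 4)*(k + 5)) ≠ 0.

s_(k+1) = -6*2**k*(k + 4)*factorial(k + 1)/(k + 5)
s_(k+1) − s_k = -3*2**k*(2*k**3 + 17*k**2 + 40*k + 17)*factorial(k)/((k + 4)*(k + 5))
(s_(k+1) − s_k) − t_k = 3*2**k*(2*k**2 + 9*k + 3)*factorial(k)/((k + 4)*(k + 5))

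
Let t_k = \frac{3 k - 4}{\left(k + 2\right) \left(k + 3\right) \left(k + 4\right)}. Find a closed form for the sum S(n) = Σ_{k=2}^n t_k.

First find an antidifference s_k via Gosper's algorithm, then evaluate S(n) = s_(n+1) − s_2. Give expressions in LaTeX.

S(n) = \frac{7 n^{2} - 11 n + 4}{20 \left(n^{2} + 7 n + 12\right)}

r(k) = (k + 2)*(3*k - 1)/((k + 5)*(3*k - 4)) after simplifying.
So A=k + 2 and B=k + 5, with C=k - 4/3.
Set up (k + 2)·f(k+1) − (k + 4)·f(k) − (k - 4/3) = 0.
From deg A=1, deg B=1, deg C=1: d=2.
Coefficient equations give f(k) = k*(k - 13)/18.
So s_k = (B(k−1)f/C)·t_k = (k*(k - 13)*(k + 4)/(6*(3*k - 4)))·t_k = k*(k - 13)/(6*(k + 2)*(k + 3)).
Δs = (3*k - 4)/(k**3 + 9*k**2 + 26*k + 24), as required.
s_(n+1) = (n**2 - 11*n - 12)/(6*(n**2 + 7*n + 12)) and s_(2) = -11/60, so S(n) = (7*n**2 - 11*n + 4)/(20*(n**2 + 7*n + 12)).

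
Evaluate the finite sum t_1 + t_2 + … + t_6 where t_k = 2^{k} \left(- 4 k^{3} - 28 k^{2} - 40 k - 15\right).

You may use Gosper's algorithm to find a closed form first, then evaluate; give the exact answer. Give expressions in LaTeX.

Σ = -200562

r(k) = 2*(4*k**3 + 40*k**2 + 108*k + 87)/(4*k**3 + 28*k**2 + 40*k + 15) after simplifying.
Take A(k)=2, B(k)=1, C(k)=k**3 + 7*k**2 + 10*k + 15/4.
Solve (2)·f(k+1) − (1)·f(k) = k**3 + 7*k**2 + 10*k + 15/4.
Bound: deg f ≤ 3.
Solving with deg f ≤ 3: f(k) = (4*k**3 + 4*k**2 - 1)/4.
Certificate R = B(k−1)f/C = (4*k**3 + 4*k**2 - 1)/(4*k**3 + 28*k**2 + 40*k + 15) gives s_k = 2**k*(-4*k**3 - 4*k**2 + 1).
Verify: 2**k*(-4*k**3 - 28*k**2 - 40*k - 15) matches t_k.
Σ_(k=1)^(6) t_k = s_(7) − s_(1) = -200576 − (-14) = -200562.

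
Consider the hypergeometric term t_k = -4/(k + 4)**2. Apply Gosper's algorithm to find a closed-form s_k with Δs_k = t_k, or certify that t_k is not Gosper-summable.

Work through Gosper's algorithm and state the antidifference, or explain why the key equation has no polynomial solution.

none — t_k is not Gosper-summable

r(k) = (k + 4)**2/(k + 5)**2 after simplifying.
A = k**2 + 8*k + 16, B = k**2 + 10*k + 25, C = 1.
f must satisfy (k**2 + 8*k + 16)·f(k+1) − (k**2 + 8*k + 16)·f(k) = 1.
From deg A=2, deg B=2, deg C=0: d=0.
Put f(k) = c0: A·f(k+1) − B(k−1)·f(k) − C = -1; need -1 = 0 — inconsistent ⇒ no f, not summable.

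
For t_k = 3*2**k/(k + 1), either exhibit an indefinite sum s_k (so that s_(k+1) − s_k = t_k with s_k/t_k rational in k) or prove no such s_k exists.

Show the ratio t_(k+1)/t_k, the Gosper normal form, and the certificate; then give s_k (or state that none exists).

not Gosper-summable; s_k does not exist

Compute t_(k+1)/t_k: get 2*(k + 1)/(k + 2).
A = 2*k + 2, B = k + 2, C = 1.
Solve (2*k + 2)·f(k+1) − (k + 1)·f(k) = 1.
deg f ≤ -1 (via 1,1,0).
d = -1 < 0 ⇒ no nonzero polynomial f; not summable.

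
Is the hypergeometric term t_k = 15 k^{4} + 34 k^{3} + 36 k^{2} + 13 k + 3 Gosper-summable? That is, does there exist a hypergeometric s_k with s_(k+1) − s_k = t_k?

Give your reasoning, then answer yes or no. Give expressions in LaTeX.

Compute t_(k+1)/t_k: get (15*k**4 + 94*k**3 + 228*k**2 + 247*k + 101)/(15*k**4 + 34*k**3 + 36*k**2 + 13*k + 3).
Normal form (A,B,C) = (1, 1, k**4 + 34*k**3/15 + 12*k**2/5 + 13*k/15 + 1/5).
Set up (1)·f(k+1) − (1)·f(k) − (k**4 + 34*k**3/15 + 12*k**2/5 + 13*k/15 + 1/5) = 0.
Bound: deg f ≤ 5.
Solve for f: f(k) = k*(3*k**4 + k**3 - 3*k + 2)/15 (degree 5 ≤ 5).
Get s_k = R·t_k = k*(3*k**4 + k**3 - 3*k + 2) with R(k) = B(k−1)f(k)/C(k) = k*(3*k**4 + k**3 - 3*k + 2)/(15*k**4 + 34*k**3 + 36*k**2 + 13*k + 3).
Δs = 15*k**4 + 34*k**3 + 36*k**2 + 13*k + 3, as required.

Yes. s_k = k \left(3 k^{4} + k^{3} - 3 k + 2\right).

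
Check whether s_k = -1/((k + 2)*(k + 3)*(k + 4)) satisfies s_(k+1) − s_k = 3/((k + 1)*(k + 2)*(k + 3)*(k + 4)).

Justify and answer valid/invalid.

s_(k+1) = -1/((k + 3)*(k + 4)*(k + 5))
s_(k+1) − s_k = 3/((k + 2)*(k + 3)*(k + 4)*(k + 5))
(s_(k+1) − s_k) − t_k = -12/((k + 1)*(k + 2)*(k + 3)*(k + 4)*(k + 5))

Invalid: residual -12/(k**5 + 15*k**4 + 85*k**3 + 225*k**2 + 274*k + 120) ≠ 0.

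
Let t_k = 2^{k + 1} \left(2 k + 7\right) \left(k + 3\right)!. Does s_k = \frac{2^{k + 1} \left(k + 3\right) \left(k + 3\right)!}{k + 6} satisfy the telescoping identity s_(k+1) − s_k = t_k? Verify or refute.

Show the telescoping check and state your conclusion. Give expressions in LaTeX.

s_(k+1) = 2**(k + 2)*(k + 4)*factorial(k + 4)/(k + 7)
s_(k+1) − s_k = 2**(k + 1)*(2*k**3 + 27*k**2 + 118*k + 171)*factorial(k + 3)/((k + 6)*(k + 7))
(s_(k+1) − s_k) − t_k = -6*2**k*(2*k**2 + 19*k + 41)*factorial(k + 3)/((k + 6)*(k + 7))

Invalid: residual - \frac{6 \cdot 2^{k} \left(2 k^{2} + 19 k + 41\right) \left(k + 3\right)!}{\left(k + 6\right) \left(k + 7\right)} ≠ 0.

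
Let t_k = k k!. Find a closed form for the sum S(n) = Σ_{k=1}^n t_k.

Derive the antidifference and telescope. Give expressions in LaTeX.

S(n) = n n! + n! - 1

r(k) = (k + 1)**2/k after simplifying.
Factor: A=k + 1; B=1; C=k.
Solve (k + 1)·f(k+1) − (1)·f(k) = k.
deg f ≤ 0 (via 1,0,1).
Coefficient equations give f(k) = 1.
So s_k = (B(k−1)f/C)·t_k = (1/k)·t_k = factorial(k).
Check: Δs_k = k*factorial(k). ✓
s_(n+1) = factorial(n + 1) and s_(1) = 1, so S(n) = n*factorial(n) + factorial(n) - 1.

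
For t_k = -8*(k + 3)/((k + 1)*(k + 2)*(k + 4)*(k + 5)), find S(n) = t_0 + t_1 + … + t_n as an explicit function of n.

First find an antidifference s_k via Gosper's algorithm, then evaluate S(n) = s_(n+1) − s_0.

t_(k+1)/t_k = (k + 1)*(k + 4)**2/((k + 3)**2*(k + 6)).
So A=k + 1 and B=k + 6, with C=k**2 + 6*k + 9.
f must satisfy (k + 1)·f(k+1) − (k + 5)·f(k) = k**2 + 6*k + 9.
Degrees (1,1,2) ⇒ d ≤ 4.
Solve for f: f(k) = k*(k + 2)*(k + 3)*(k + 5)/8 (degree 4 ≤ 4).
Get s_k = R·t_k = k*(-k - 5)/(k**2 + 5*k + 4) with R(k) = B(k−1)f(k)/C(k) = k*(k + 2)*(k + 5)**2/(8*(k + 3)).
s_(k+1) − s_k = 8*(-k - 3)/(k**4 + 12*k**3 + 49*k**2 + 78*k + 40) = t_k.
Σ_(k=0)^n t_k = s_(n+1) − s_(0) = ((-n**2 - 7*n - 6)/(n**2 + 7*n + 10)) − (0), i.e. (-n**2 - 7*n - 6)/(n**2 + 7*n + 10).

S(n) = (-n**2 - 7*n - 6)/(n**2 + 7*n + 10)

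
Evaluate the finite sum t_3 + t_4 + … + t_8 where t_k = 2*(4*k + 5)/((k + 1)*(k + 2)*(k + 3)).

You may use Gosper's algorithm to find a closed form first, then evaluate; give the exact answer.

The ratio is (k + 1)*(4*k + 9)/((k + 4)*(4*k + 5)).
Factor: A=k + 1; B=k + 4; C=k + 5/4.
Set up (k + 1)·f(k+1) − (k + 3)·f(k) − (k + 5/4) = 0.
Degrees (1,1,1) ⇒ d ≤ 2.
Coefficient equations give f(k) = k*(9*k + 11)/16.
Certificate R = B(k−1)f/C = k*(k + 3)*(9*k + 11)/(4*(4*k + 5)) gives s_k = k*(9*k + 11)/(2*(k + 1)*(k + 2)).
Check: Δs_k = 2*(4*k + 5)/(k**3 + 6*k**2 + 11*k + 6). ✓
Telescoping: Σ = s_(9) − s_(3) = 207/55 − (57/20) = 201/220.

Σ = 201/220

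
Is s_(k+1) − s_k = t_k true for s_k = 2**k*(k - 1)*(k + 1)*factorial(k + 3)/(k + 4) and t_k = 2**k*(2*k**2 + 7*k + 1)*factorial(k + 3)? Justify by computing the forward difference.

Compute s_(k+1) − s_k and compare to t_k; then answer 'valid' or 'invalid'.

Invalid: residual -3*2**k*(2*k**3 + 15*k**2 + 28*k + 5)*factorial(k + 3)/((k + 4)*(k + 5)) ≠ 0.

s_(k+1) = 2**(k + 1)*k*(k + 2)*factorial(k + 4)/(k + 5)
s_(k+1) − s_k = 2**k*(2*k**4 + 19*k**3 + 59*k**2 + 65*k + 5)*factorial(k + 3)/((k + 4)*(k + 5))
(s_(k+1) − s_k) − t_k = -3*2**k*(2*k**3 + 15*k**2 + 28*k + 5)*factorial(k + 3)/((k + 4)*(k + 5))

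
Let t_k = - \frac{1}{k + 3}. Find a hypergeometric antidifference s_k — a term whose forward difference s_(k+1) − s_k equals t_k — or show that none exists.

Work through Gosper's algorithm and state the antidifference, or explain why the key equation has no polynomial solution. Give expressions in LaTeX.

t_(k+1)/t_k = (k + 3)/(k + 4).
Gosper form: A/B · C(k+1)/C(k) with A=k + 3, B=k + 4, C=1.
Solve (k + 3)·f(k+1) − (k + 3)·f(k) = 1.
d = 0 from the (1,1,0) case.
Write f(k) = c0. Then LHS − RHS = -1, requiring -1 = 0: contradictory. No certificate.

no hypergeometric antidifference exists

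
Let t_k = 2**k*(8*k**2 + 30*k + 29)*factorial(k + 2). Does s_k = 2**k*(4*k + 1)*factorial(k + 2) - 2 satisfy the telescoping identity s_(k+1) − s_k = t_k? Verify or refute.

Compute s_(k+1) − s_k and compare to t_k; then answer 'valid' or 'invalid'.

s_(k+1) = 2**(k + 1)*(4*k + 5)*factorial(k + 3) - 2
s_(k+1) − s_k = 2**k*(8*k**2 + 30*k + 29)*factorial(k + 2)
(s_(k+1) − s_k) − t_k = 0

valid; difference matches t_k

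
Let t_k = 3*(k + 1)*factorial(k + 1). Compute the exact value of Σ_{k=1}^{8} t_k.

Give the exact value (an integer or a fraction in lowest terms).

Step 1: r(k) = (k + 2)**2/(k + 1).
A = k + 2, B = 1, C = k + 1.
Set up (k + 2)·f(k+1) − (1)·f(k) − (k + 1) = 0.
Bound: deg f ≤ 0.
Solve for f: f(k) = 1 (degree 0 ≤ 0).
Then R = B(k−1)f/C = 1/(k + 1), so s_k = R(k)·t_k = 3*factorial(k + 1).
Check: Δs_k = 3*(k + 1)*factorial(k + 1). ✓
Sum = s_(9) − s_(1); s_(9) = 10886400, s_(1) = 6 ⇒ 10886394.

Σ = 10886394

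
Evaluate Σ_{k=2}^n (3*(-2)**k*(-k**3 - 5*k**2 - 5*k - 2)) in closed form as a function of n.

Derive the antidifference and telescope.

r(k) = 2*(-k**3 - 8*k**2 - 18*k - 13)/(k**3 + 5*k**2 + 5*k + 2) after simplifying.
A = -2, B = 1, C = k**3 + 5*k**2 + 5*k + 2.
Key eq: (-2)·f(k+1) = (1)·f(k) + (k**3 + 5*k**2 + 5*k + 2).
Bound: deg f ≤ 3.
Solve for f: f(k) = -k*(k**2 + 3*k - 1)/3 (degree 3 ≤ 3).
R(k) = B(k−1)·f(k)/C(k) = -k*(k**2 + 3*k - 1)/(3*(k**3 + 5*k**2 + 5*k + 2)); s_k = R·t_k = (-2)**k*k*(k**2 + 3*k - 1).
s_(k+1) − s_k = 3*(-2)**k*(-k**3 - 5*k**2 - 5*k - 2) = t_k.
Telescope: S(n) = s_(n+1) − s_(2) = (-2)**(n + 1)*(n**3 + 6*n**2 + 8*n + 3) − (72) = -2*(-2)**n*n**3 - 12*(-2)**n*n**2 - 16*(-2)**n*n - 6*(-2)**n - 72.

S(n) = -2*(-2)**n*n**3 - 12*(-2)**n*n**2 - 16*(-2)**n*n - 6*(-2)**n - 72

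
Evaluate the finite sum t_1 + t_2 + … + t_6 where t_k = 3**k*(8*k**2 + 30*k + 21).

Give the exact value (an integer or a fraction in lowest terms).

The ratio is 3*(8*k**2 + 46*k + 59)/(8*k**2 + 30*k + 21).
Take A(k)=3, B(k)=1, C(k)=k**2 + 15*k/4 + 21/8.
Set up (3)·f(k+1) − (1)·f(k) − (k**2 + 15*k/4 + 21/8) = 0.
d = 2 from the (0,0,2) case.
A polynomial solution: f(k) = k*(4*k + 3)/8.
So s_k = (B(k−1)f/C)·t_k = (k*(4*k + 3)/(8*k**2 + 30*k + 21))·t_k = 3**k*k*(4*k + 3).
Δs = 3**k*(8*k**2 + 30*k + 21), as required.
Evaluate s at k=7 and k=1: 474579 and 21; difference 474558.

Σ = 474558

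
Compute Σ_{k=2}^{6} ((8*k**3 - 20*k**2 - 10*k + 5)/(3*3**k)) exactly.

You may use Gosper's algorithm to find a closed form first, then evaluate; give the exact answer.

Step 1: r(k) = (8*k**3 + 4*k**2 - 26*k - 17)/(3*(8*k**3 - 20*k**2 - 10*k + 5)).
Gosper form: A/B · C(k+1)/C(k) with A=1/3, B=1, C=k**3 - 5*k**2/2 - 5*k/4 + 5/8.
Key eq: (1/3)·f(k+1) = (1)·f(k) + (k**3 - 5*k**2/2 - 5*k/4 + 5/8).
d = 3 from the (0,0,3) case.
Solve for f: f(k) = -3*(4*k**3 - 4*k**2 - 3*k + 1)/8 (degree 3 ≤ 3).
So s_k = (B(k−1)f/C)·t_k = (-3*(4*k**3 - 4*k**2 - 3*k + 1)/(8*k**3 - 20*k**2 - 10*k + 5))·t_k = (-4*k**3 + 4*k**2 + 3*k - 1)/3**k.
Check: Δs_k = (8*k**3 - 20*k**2 - 10*k + 5)/(3*3**k). ✓
Evaluate s at k=7 and k=2: -1156/2187 and -11/9; difference 1517/2187.

Σ = 1517/2187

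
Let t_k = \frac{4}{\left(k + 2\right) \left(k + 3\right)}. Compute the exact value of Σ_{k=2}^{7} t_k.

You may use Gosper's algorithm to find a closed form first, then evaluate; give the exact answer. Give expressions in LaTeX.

Compute t_(k+1)/t_k: get (k + 2)/(k + 4).
So A=k + 2 and B=k + 4, with C=1.
f must satisfy (k + 2)·f(k+1) − (k + 3)·f(k) = 1.
From deg A=1, deg B=1, deg C=0: d=1.
Solving with deg f ≤ 1: f(k) = k/2.
Get s_k = R·t_k = 2*k/(k + 2) with R(k) = B(k−1)f(k)/C(k) = k*(k + 3)/2.
Check: Δs_k = 4/(k**2 + 5*k + 6). ✓
Evaluate s at k=8 and k=2: 8/5 and 1; difference 3/5.

Σ = 3/5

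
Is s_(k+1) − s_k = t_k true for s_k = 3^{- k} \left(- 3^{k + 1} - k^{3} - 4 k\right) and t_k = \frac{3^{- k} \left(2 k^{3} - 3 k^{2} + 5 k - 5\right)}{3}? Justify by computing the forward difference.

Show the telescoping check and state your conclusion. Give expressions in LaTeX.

s_(k+1) = (-9*3**k - 4*k - (k + 1)**3 - 4)/(3*3**k)
s_(k+1) − s_k = (3*k**3 + 8*k - (k + 1)**3 - 4)/(3*3**k)
(s_(k+1) − s_k) − t_k = 0

Valid: the claim telescopes to t_k.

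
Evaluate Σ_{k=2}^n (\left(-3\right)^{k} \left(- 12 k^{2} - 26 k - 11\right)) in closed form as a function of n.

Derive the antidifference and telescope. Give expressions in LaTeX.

S(n) = - 24 \left(-3\right)^{n} n - 12 \left(-3\right)^{n} + 3 \left(-3\right)^{n + 1} n^{2} - 135

Compute t_(k+1)/t_k: get 3*(-12*k**2 - 50*k - 49)/(12*k**2 + 26*k + 11).
Factor: A=-3; B=1; C=k**2 + 13*k/6 + 11/12.
Key eq: (-3)·f(k+1) = (1)·f(k) + (k**2 + 13*k/6 + 11/12).
d = 2 from the (0,0,2) case.
Solve for f: f(k) = -(k + 1)*(3*k - 1)/12 (degree 2 ≤ 2).
Then R = B(k−1)f/C = -(k + 1)*(3*k - 1)/(12*k**2 + 26*k + 11), so s_k = R(k)·t_k = (-3)**k*(3*k**2 + 2*k - 1).
s_(k+1) − s_k = (-3)**k*(-12*k**2 - 26*k - 11) = t_k.
Telescope: S(n) = s_(n+1) − s_(2) = (-3)**(n + 1)*(3*n**2 + 8*n + 4) − (135) = -24*(-3)**n*n - 12*(-3)**n + 3*(-3)**(n + 1)*n**2 - 135.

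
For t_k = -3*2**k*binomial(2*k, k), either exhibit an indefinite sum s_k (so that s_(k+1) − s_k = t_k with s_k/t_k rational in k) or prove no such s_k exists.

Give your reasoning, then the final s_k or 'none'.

Step 1: r(k) = 4*(2*k + 1)/(k + 1).
Normal form (A,B,C) = (8*k + 4, k + 1, 1).
Set up (8*k + 4)·f(k+1) − (k)·f(k) − (1) = 0.
deg f ≤ -1 (via 1,1,0).
Bound -1 < 0, so the key equation has no polynomial solution.

not Gosper-summable; s_k does not exist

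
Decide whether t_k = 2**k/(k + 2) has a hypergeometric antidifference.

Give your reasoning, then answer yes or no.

t_(k+1)/t_k = 2*(k + 2)/(k + 3).
Factor: A=2*k + 4; B=k + 3; C=1.
f must satisfy (2*k + 4)·f(k+1) − (k + 2)·f(k) = 1.
deg f ≤ -1 (via 1,1,0).
d = -1 < 0 ⇒ no nonzero polynomial f; not summable.

No — negative degree bound, so no certificate f.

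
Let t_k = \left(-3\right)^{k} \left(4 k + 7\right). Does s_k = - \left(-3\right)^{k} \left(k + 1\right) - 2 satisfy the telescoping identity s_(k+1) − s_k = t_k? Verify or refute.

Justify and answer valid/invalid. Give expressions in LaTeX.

Valid — Δs_k = t_k.

s_(k+1) = 3*(-3)**k*(k + 2) - 2
s_(k+1) − s_k = (-3)**k*(4*k + 7)
(s_(k+1) − s_k) − t_k = 0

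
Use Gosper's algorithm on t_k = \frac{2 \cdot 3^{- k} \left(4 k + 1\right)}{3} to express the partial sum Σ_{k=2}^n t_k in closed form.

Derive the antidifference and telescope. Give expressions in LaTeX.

S(n) = 3^{- n - 2} \left(11 \cdot 3^{n} - 12 n - 21\right)

The ratio is (4*k + 5)/(3*(4*k + 1)).
Normal form (A,B,C) = (1/3, 1, k + 1/4).
Need (1/3)·f(k+1) − (1)·f(k) = k + 1/4.
deg f ≤ 1 (via 0,0,1).
Coefficient equations give f(k) = -3*(4*k + 3)/8.
Then R = B(k−1)f/C = -3*(4*k + 3)/(2*(4*k + 1)), so s_k = R(k)·t_k = (-4*k - 3)/3**k.
s_(k+1) − s_k = 2*(4*k + 1)/(3*3**k) = t_k.
Evaluate: s_(n+1) = 3**(-n - 1)*(-4*n - 7); subtract s_(2) = -11/9 ⇒ S(n) = 3**(-n - 2)*(11*3**n - 12*n - 21).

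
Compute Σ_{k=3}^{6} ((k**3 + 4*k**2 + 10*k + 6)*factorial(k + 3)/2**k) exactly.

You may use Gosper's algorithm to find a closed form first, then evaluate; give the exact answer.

The ratio is (k**4 + 11*k**3 + 49*k**2 + 105*k + 84)/(2*(k**3 + 4*k**2 + 10*k + 6)).
So A=k/2 + 2 and B=1, with C=k**3 + 4*k**2 + 10*k + 6.
Solve (k/2 + 2)·f(k+1) − (1)·f(k) = k**3 + 4*k**2 + 10*k + 6.
deg f ≤ 2 (via 1,0,3).
Solving with deg f ≤ 2: f(k) = 2*(k**2 + 1).
Certificate R = B(k−1)f/C = 2*(k**2 + 1)/(k**3 + 4*k**2 + 10*k + 6) gives s_k = 2**(1 - k)*(k**2 + 1)*factorial(k + 3).
s_(k+1) − s_k = (k**3 + 4*k**2 + 10*k + 6)*factorial(k + 3)/2**k = t_k.
Telescoping: Σ = s_(7) − s_(3) = 2835000 − (1800) = 2833200.

Σ = 2833200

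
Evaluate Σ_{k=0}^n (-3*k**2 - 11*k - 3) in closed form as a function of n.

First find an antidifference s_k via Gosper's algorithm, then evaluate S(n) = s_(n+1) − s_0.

Ratio r(k) = (3*k**2 + 17*k + 17)/(3*k**2 + 11*k + 3).
So A=1 and B=1, with C=k**2 + 11*k/3 + 1.
Key eq: (1)·f(k+1) = (1)·f(k) + (k**2 + 11*k/3 + 1).
d = 3 from the (0,0,2) case.
Match coefficients ⇒ f(k) = k*(k**2 + 4*k - 2)/3.
So s_k = (B(k−1)f/C)·t_k = (k*(k**2 + 4*k - 2)/(3*k**2 + 11*k + 3))·t_k = k*(-k**2 - 4*k + 2).
Check: Δs_k = -3*k**2 - 11*k - 3. ✓
Evaluate: s_(n+1) = -n**3 - 7*n**2 - 9*n - 3; subtract s_(0) = 0 ⇒ S(n) = -n**3 - 7*n**2 - 9*n - 3.

S(n) = -n**3 - 7*n**2 - 9*n - 3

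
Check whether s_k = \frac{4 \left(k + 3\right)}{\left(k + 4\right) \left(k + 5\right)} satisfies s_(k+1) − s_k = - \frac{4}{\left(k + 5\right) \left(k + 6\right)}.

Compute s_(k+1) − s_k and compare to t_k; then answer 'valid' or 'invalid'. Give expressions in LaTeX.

Invalid: residual \frac{8}{k^{3} + 15 k^{2} + 74 k + 120} ≠ 0.

s_(k+1) = 4*(k + 4)/((k + 5)*(k + 6))
s_(k+1) − s_k = 4*(-k - 2)/(k**3 + 15*k**2 + 74*k + 120)
(s_(k+1) − s_k) − t_k = 8/(k**3 + 15*k**2 + 74*k + 120)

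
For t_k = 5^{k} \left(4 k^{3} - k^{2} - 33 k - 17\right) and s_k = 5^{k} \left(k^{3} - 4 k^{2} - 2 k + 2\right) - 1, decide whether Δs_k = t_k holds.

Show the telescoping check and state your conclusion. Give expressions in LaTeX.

s_(k+1) = 5**(k + 1)*(-2*k + (k + 1)**3 - 4*(k + 1)**2) - 1
s_(k+1) − s_k = 5**k*(4*k**3 - k**2 - 33*k - 17)
(s_(k+1) − s_k) − t_k = 0

valid; difference matches t_k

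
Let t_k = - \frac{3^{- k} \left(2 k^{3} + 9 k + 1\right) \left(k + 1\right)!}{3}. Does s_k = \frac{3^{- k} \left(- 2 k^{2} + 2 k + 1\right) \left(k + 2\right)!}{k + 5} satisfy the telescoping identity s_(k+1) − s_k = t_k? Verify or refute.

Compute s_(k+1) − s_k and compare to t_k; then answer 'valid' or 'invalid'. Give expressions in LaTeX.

s_(k+1) = -(2*k**2 + 2*k - 1)*factorial(k + 3)/(3*3**k*(k + 6))
s_(k+1) − s_k = -(2*k**4 + 12*k**3 + 15*k**2 + 61*k + 3)*factorial(k + 2)/(3*3**k*(k + 5)*(k + 6))
(s_(k+1) − s_k) − t_k = (2*k**4 + 10*k**3 + 3*k**2 + 52*k + 8)*factorial(k + 1)/(3**k*(k + 5)*(k + 6))

Invalid: residual \frac{3^{- k} \left(2 k^{4} + 10 k^{3} + 3 k^{2} + 52 k + 8\right) \left(k + 1\right)!}{\left(k + 5\right) \left(k + 6\right)} ≠ 0.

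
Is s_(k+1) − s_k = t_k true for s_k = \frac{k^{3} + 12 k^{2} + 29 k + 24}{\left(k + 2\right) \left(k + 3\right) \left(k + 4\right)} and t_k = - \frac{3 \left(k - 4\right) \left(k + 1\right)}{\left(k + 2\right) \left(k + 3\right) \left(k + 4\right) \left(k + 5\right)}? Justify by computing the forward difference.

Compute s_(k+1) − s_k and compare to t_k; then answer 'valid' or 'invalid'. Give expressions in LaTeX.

s_(k+1) = (29*k + (k + 1)**3 + 12*(k + 1)**2 + 53)/((k + 3)*(k + 4)*(k + 5))
s_(k+1) − s_k = 3*(-k**2 + 3*k + 4)/(k**4 + 14*k**3 + 71*k**2 + 154*k + 120)
(s_(k+1) − s_k) − t_k = 0

valid (s_(k+1) − s_k reduces to t_k)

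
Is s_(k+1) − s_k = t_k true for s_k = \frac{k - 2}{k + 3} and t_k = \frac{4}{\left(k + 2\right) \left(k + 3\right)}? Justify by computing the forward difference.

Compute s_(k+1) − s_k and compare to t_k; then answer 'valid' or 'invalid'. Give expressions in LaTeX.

Invalid: residual \frac{k - 6}{k^{3} + 9 k^{2} + 26 k + 24} ≠ 0.

s_(k+1) = (k - 1)/(k + 4)
s_(k+1) − s_k = 5/(k**2 + 7*k + 12)
(s_(k+1) − s_k) − t_k = (k - 6)/(k**3 + 9*k**2 + 26*k + 24)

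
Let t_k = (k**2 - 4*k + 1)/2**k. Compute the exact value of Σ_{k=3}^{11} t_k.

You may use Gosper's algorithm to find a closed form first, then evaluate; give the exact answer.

r(k) = (k**2/2 - k - 1)/(k**2 - 4*k + 1) after simplifying.
So A=1/2 and B=1, with C=k**2 - 4*k + 1.
Set up (1/2)·f(k+1) − (1)·f(k) − (k**2 - 4*k + 1) = 0.
Bound: deg f ≤ 2.
Solving with deg f ≤ 2: f(k) = -2*k*(k - 2).
Certificate R = B(k−1)f/C = -2*k*(k - 2)/(k**2 - 4*k + 1) gives s_k = 2**(1 - k)*k*(2 - k).
Verify: (k**2 - 4*k + 1)/2**k matches t_k.
Telescoping: Σ = s_(12) − s_(3) = -15/256 − (-3/4) = 177/256.

Σ = 177/256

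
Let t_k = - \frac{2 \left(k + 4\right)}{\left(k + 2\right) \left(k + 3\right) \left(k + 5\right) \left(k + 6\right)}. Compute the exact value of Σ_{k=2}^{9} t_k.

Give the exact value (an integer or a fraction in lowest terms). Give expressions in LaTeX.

Ratio r(k) = (k + 2)*(k + 5)**2/((k + 4)**2*(k + 7)).
Take A(k)=k + 2, B(k)=k + 7, C(k)=k**2 + 8*k + 16.
Solve (k + 2)·f(k+1) − (k + 6)·f(k) = k**2 + 8*k + 16.
Bound: deg f ≤ 4.
Coefficient equations give f(k) = k*(k + 3)*(k + 4)*(k + 7)/20.
So s_k = (B(k−1)f/C)·t_k = (k*(k + 3)*(k + 6)*(k + 7)/(20*(k + 4)))·t_k = k*(-k - 7)/(10*(k**2 + 7*k + 10)).
Verify: 2*(-k - 4)/(k**4 + 16*k**3 + 91*k**2 + 216*k + 180) matches t_k.
Telescoping: Σ = s_(10) − s_(2) = -17/180 − (-9/140) = -19/630.

Σ = -19/630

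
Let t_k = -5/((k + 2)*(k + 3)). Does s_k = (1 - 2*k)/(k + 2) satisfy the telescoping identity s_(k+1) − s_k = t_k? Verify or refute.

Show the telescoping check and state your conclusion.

Valid: the claim telescopes to t_k.

s_(k+1) = (-2*k - 1)/(k + 3)
s_(k+1) − s_k = -5/(k**2 + 5*k + 6)
(s_(k+1) − s_k) − t_k = 0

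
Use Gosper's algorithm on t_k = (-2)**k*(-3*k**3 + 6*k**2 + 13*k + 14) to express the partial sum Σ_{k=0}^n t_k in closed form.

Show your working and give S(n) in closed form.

Step 1: r(k) = 2*(-3*k**3 - 3*k**2 + 16*k + 30)/(3*k**3 - 6*k**2 - 13*k - 14).
A = -2, B = 1, C = k**3 - 2*k**2 - 13*k/3 - 14/3.
Set up (-2)·f(k+1) − (1)·f(k) − (k**3 - 2*k**2 - 13*k/3 - 14/3) = 0.
From deg A=0, deg B=0, deg C=3: d=3.
A polynomial solution: f(k) = -(k**3 - 4*k**2 - k - 2)/3.
Certificate R = B(k−1)f/C = -(k**3 - 4*k**2 - k - 2)/(3*k**3 - 6*k**2 - 13*k - 14) gives s_k = (-2)**k*(k**3 - 4*k**2 - k - 2).
Check: Δs_k = (-2)**k*(-3*k**3 + 6*k**2 + 13*k + 14). ✓
s_(n+1) = (-2)**(n + 1)*(n**3 - n**2 - 6*n - 6) and s_(0) = -2, so S(n) = -2*(-2)**n*n**3 + 2*(-2)**n*n**2 + 12*(-2)**n*n + 12*(-2)**n + 2.

S(n) = -2*(-2)**n*n**3 + 2*(-2)**n*n**2 + 12*(-2)**n*n + 12*(-2)**n + 2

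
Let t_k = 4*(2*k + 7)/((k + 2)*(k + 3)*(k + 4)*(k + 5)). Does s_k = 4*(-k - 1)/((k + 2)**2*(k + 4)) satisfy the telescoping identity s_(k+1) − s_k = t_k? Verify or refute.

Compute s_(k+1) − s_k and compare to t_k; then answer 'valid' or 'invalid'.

s_(k+1) = 4*(-k - 2)/((k + 3)**2*(k + 5))
s_(k+1) − s_k = 4*(2*k**3 + 14*k**2 + 28*k + 13)/(k**6 + 19*k**5 + 147*k**4 + 593*k**3 + 1316*k**2 + 1524*k + 720)
(s_(k+1) − s_k) − t_k = 4*(-3*k**2 - 19*k - 29)/(k**6 + 19*k**5 + 147*k**4 + 593*k**3 + 1316*k**2 + 1524*k + 720)

Invalid: residual 4*(-3*k**2 - 19*k - 29)/(k**6 + 19*k**5 + 147*k**4 + 593*k**3 + 1316*k**2 + 1524*k + 720) ≠ 0.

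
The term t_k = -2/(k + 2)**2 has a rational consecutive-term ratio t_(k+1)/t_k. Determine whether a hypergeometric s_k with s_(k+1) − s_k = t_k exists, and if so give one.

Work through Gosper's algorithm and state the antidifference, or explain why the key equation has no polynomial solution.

Step 1: r(k) = (k + 2)**2/(k + 3)**2.
So A=k**2 + 4*k + 4 and B=k**2 + 6*k + 9, with C=1.
Solve (k**2 + 4*k + 4)·f(k+1) − (k**2 + 4*k + 4)·f(k) = 1.
Bound: deg f ≤ 0.
Put f(k) = c0: A·f(k+1) − B(k−1)·f(k) − C = -1; need -1 = 0 — inconsistent ⇒ no f, not summable.

none (Gosper's algorithm certifies no s_k)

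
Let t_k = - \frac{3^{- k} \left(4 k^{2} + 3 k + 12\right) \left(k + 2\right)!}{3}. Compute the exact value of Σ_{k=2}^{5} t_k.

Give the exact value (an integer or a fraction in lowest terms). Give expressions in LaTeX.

Σ = -101528/81

Ratio r(k) = (k + 3)*(3*k + 4*(k + 1)**2 + 15)/(3*(4*k**2 + 3*k + 12)).
Gosper form: A/B · C(k+1)/C(k) with A=k/3 + 1, B=1, C=k**2 + 3*k/4 + 3.
Solve (k/3 + 1)·f(k+1) − (1)·f(k) = k**2 + 3*k/4 + 3.
From deg A=1, deg B=0, deg C=2: d=1.
Match coefficients ⇒ f(k) = 3*(4*k - 1)/4.
R(k) = B(k−1)·f(k)/C(k) = 3*(4*k - 1)/(4*k**2 + 3*k + 12); s_k = R·t_k = -(4*k - 1)*factorial(k + 2)/3**k.
s_(k+1) − s_k = -(4*k**2 + 3*k + 12)*factorial(k + 2)/(3*3**k) = t_k.
Telescoping: Σ = s_(6) − s_(2) = -103040/81 − (-56/3) = -101528/81.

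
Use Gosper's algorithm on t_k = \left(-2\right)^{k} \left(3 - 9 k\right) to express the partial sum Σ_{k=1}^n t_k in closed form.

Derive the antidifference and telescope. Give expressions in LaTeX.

Ratio r(k) = 2*(-3*k - 2)/(3*k - 1).
Take A(k)=-2, B(k)=1, C(k)=k - 1/3.
Set up (-2)·f(k+1) − (1)·f(k) − (k - 1/3) = 0.
d = 1 from the (0,0,1) case.
Coefficient equations give f(k) = -(k - 1)/3.
Then R = B(k−1)f/C = -(k - 1)/(3*k - 1), so s_k = R(k)·t_k = 3*(-2)**k*(k - 1).
Check: Δs_k = (-2)**k*(3 - 9*k). ✓
Σ_(k=1)^n t_k = s_(n+1) − s_(1) = (3*(-2)**(n + 1)*n) − (0), i.e. 3*(-2)**(n + 1)*n.

S(n) = 3 \left(-2\right)^{n + 1} n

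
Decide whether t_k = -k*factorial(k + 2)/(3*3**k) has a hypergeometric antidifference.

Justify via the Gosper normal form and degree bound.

r(k) = (k + 1)*(k + 3)/(3*k) after simplifying.
Factor: A=k/3 + 1; B=1; C=k.
f must satisfy (k/3 + 1)·f(k+1) − (1)·f(k) = k.
d = 0 from the (1,0,1) case.
Coefficient equations give f(k) = 3.
R(k) = B(k−1)·f(k)/C(k) = 3/k; s_k = R·t_k = -factorial(k + 2)/3**k.
s_(k+1) − s_k = -k*factorial(k + 2)/(3*3**k) = t_k.

Yes. s_k = -factorial(k + 2)/3**k.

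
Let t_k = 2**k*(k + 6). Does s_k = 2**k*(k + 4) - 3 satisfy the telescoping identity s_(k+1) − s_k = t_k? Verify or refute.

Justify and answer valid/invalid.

s_(k+1) = 2**(k + 1)*(k + 5) - 3
s_(k+1) − s_k = 2**k*(k + 6)
(s_(k+1) − s_k) − t_k = 0

valid; difference matches t_k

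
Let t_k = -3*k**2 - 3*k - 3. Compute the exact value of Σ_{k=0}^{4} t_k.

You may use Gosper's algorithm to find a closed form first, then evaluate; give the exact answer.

r(k) = (k + (k + 1)**2 + 2)/(k**2 + k + 1) after simplifying.
Take A(k)=1, B(k)=1, C(k)=k**2 + k + 1.
Key eq: (1)·f(k+1) = (1)·f(k) + (k**2 + k + 1).
Degrees (0,0,2) ⇒ d ≤ 3.
Match coefficients ⇒ f(k) = k*(k**2 + 2)/3.
So s_k = (B(k−1)f/C)·t_k = (k*(k**2 + 2)/(3*(k**2 + k + 1)))·t_k = k*(-k**2 - 2).
Δs = -3*k**2 - 3*k - 3, as required.
Σ_(k=0)^(4) t_k = s_(5) − s_(0) = -135 − (0) = -135.

Σ = -135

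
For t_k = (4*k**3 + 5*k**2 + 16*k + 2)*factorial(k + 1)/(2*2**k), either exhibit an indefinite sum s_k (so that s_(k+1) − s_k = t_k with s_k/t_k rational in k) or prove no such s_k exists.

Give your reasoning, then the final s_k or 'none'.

s_k = (k - 1)*(4*k + 1)*factorial(k + 1)/2**k

Step 1: r(k) = (4*k**4 + 25*k**3 + 72*k**2 + 103*k + 54)/(2*(4*k**3 + 5*k**2 + 16*k + 2)).
So A=k/2 + 1 and B=1, with C=k**3 + 5*k**2/4 + 4*k + 1/2.
Set up (k/2 + 1)·f(k+1) − (1)·f(k) − (k**3 + 5*k**2/4 + 4*k + 1/2) = 0.
From deg A=1, deg B=0, deg C=3: d=2.
Solving with deg f ≤ 2: f(k) = (k - 1)*(4*k + 1)/2.
Then R = B(k−1)f/C = 2*(k - 1)*(4*k + 1)/(4*k**3 + 5*k**2 + 16*k + 2), so s_k = R(k)·t_k = (k - 1)*(4*k + 1)*factorial(k + 1)/2**k.
Check: Δs_k = (4*k**3 + 5*k**2 + 16*k + 2)*factorial(k + 1)/(2*2**k). ✓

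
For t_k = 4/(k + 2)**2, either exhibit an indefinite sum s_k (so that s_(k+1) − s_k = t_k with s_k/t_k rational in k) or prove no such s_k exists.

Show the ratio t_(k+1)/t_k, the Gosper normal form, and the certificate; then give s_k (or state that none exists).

no hypergeometric antidifference exists

Ratio r(k) = (k + 2)**2/(k + 3)**2.
A = k**2 + 4*k + 4, B = k**2 + 6*k + 9, C = 1.
f must satisfy (k**2 + 4*k + 4)·f(k+1) − (k**2 + 4*k + 4)·f(k) = 1.
deg f ≤ 0 (via 2,2,0).
Generic f = c0 gives residual -1; -1 = 0 cannot hold, so t_k is not Gosper-summable.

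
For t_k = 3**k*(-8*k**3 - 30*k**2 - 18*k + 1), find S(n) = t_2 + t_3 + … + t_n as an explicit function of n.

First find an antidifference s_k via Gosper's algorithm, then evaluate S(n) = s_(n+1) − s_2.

Compute t_(k+1)/t_k: get 3*(8*k**3 + 54*k**2 + 102*k + 55)/(8*k**3 + 30*k**2 + 18*k - 1).
So A=3 and B=1, with C=k**3 + 15*k**2/4 + 9*k/4 - 1/8.
f must satisfy (3)·f(k+1) − (1)·f(k) = k**3 + 15*k**2/4 + 9*k/4 - 1/8.
Bound: deg f ≤ 3.
Solve for f: f(k) = (4*k**3 - 3*k**2 - 2)/8 (degree 3 ≤ 3).
Certificate R = B(k−1)f/C = (4*k**3 - 3*k**2 - 2)/(8*k**3 + 30*k**2 + 18*k - 1) gives s_k = 3**k*(-4*k**3 + 3*k**2 + 2).
Verify: 3**k*(-8*k**3 - 30*k**2 - 18*k + 1) matches t_k.
Evaluate: s_(n+1) = 3**(n + 1)*(-4*n**3 - 9*n**2 - 6*n + 1); subtract s_(2) = -162 ⇒ S(n) = -12*3**n*n**3 - 27*3**n*n**2 - 18*3**n*n + 3*3**n + 162.

S(n) = -12*3**n*n**3 - 27*3**n*n**2 - 18*3**n*n + 3*3**n + 162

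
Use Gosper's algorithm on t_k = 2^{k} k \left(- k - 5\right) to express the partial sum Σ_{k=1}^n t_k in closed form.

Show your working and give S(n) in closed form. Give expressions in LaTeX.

S(n) = - 2 \cdot 2^{n} n^{2} - 6 \cdot 2^{n} n + 4 \cdot 2^{n} - 4

The ratio is 2*(k + 1)*(k + 6)/(k*(k + 5)).
Factor: A=2; B=1; C=k**2 + 5*k.
Key eq: (2)·f(k+1) = (1)·f(k) + (k**2 + 5*k).
Bound: deg f ≤ 2.
Match coefficients ⇒ f(k) = k**2 + k - 4.
R(k) = B(k−1)·f(k)/C(k) = (k**2 + k - 4)/(k*(k + 5)); s_k = R·t_k = 2**k*(-k**2 - k + 4).
s_(k+1) − s_k = 2**k*k*(-k - 5) = t_k.
Evaluate: s_(n+1) = 2**(n + 1)*(-n**2 - 3*n + 2); subtract s_(1) = 4 ⇒ S(n) = -2*2**n*n**2 - 6*2**n*n + 4*2**n - 4.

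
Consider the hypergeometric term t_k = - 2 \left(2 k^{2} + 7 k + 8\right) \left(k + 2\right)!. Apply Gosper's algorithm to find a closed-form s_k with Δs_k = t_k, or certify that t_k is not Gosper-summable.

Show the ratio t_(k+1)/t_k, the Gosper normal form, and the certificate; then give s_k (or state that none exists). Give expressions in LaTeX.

s_k = - 2 \left(2 k + 1\right) \left(k + 2\right)!

Compute t_(k+1)/t_k: get (k + 3)*(7*k + 2*(k + 1)**2 + 15)/(2*k**2 + 7*k + 8).
So A=k + 3 and B=1, with C=k**2 + 7*k/2 + 4.
Set up (k + 3)·f(k+1) − (1)·f(k) − (k**2 + 7*k/2 + 4) = 0.
From deg A=1, deg B=0, deg C=2: d=1.
Solving with deg f ≤ 1: f(k) = (2*k + 1)/2.
So s_k = (B(k−1)f/C)·t_k = ((2*k + 1)/(2*k**2 + 7*k + 8))·t_k = -2*(2*k + 1)*factorial(k + 2).
Δs = -2*(2*k**2 + 7*k + 8)*factorial(k + 2), as required.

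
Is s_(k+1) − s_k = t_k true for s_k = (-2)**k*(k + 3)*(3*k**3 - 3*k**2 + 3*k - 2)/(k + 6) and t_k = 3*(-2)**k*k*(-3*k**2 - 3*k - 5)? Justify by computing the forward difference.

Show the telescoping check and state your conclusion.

Invalid: residual (-2)**k*(27*k**4 + 198*k**3 + 198*k**2 + 279*k - 6)/(k**2 + 13*k + 42) ≠ 0.

s_(k+1) = (-2)**(k + 1)*(3*k**4 + 18*k**3 + 30*k**2 + 25*k + 4)/(k + 7)
s_(k+1) − s_k = (-2)**k*(-9*k**5 - 99*k**4 - 312*k**3 - 375*k**2 - 351*k - 6)/(k**2 + 13*k + 42)
(s_(k+1) − s_k) − t_k = (-2)**k*(27*k**4 + 198*k**3 + 198*k**2 + 279*k - 6)/(k**2 + 13*k + 42)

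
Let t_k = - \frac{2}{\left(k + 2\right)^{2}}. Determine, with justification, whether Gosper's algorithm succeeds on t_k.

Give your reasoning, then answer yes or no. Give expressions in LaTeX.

Ratio r(k) = (k + 2)**2/(k + 3)**2.
A = k**2 + 4*k + 4, B = k**2 + 6*k + 9, C = 1.
Set up (k**2 + 4*k + 4)·f(k+1) − (k**2 + 4*k + 4)·f(k) − (1) = 0.
Bound: deg f ≤ 0.
Write f(k) = c0. Then LHS − RHS = -1, requiring -1 = 0: contradictory. No certificate.

No — key equation has no polynomial f.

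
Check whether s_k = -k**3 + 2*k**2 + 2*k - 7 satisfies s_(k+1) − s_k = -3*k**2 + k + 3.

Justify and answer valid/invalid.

valid; difference matches t_k

s_(k+1) = -k**3 - k**2 + 3*k - 4
s_(k+1) − s_k = -3*k**2 + k + 3
(s_(k+1) − s_k) − t_k = 0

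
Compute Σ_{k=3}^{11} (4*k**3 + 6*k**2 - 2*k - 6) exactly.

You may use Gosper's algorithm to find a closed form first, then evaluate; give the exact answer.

Step 1: r(k) = (2*k**3 + 9*k**2 + 11*k + 1)/(2*k**3 + 3*k**2 - k - 3).
Factor: A=1; B=1; C=k**3 + 3*k**2/2 - k/2 - 3/2.
Key eq: (1)·f(k+1) = (1)·f(k) + (k**3 + 3*k**2/2 - k/2 - 3/2).
deg f ≤ 4 (via 0,0,3).
A polynomial solution: f(k) = k*(k**3 - 3*k - 4)/4.
R(k) = B(k−1)·f(k)/C(k) = k*(k**3 - 3*k - 4)/(2*(2*k**3 + 3*k**2 - k - 3)); s_k = R·t_k = k*(k**3 - 3*k - 4).
Check: Δs_k = 4*k**3 + 6*k**2 - 2*k - 6. ✓
Sum = s_(12) − s_(3); s_(12) = 20256, s_(3) = 42 ⇒ 20214.

Σ = 20214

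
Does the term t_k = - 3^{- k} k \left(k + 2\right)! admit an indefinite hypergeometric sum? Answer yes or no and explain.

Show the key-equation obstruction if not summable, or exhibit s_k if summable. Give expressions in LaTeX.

t_(k+1)/t_k = (k + 1)*(k + 3)/(3*k).
Take A(k)=k/3 + 1, B(k)=1, C(k)=k.
Key eq: (k/3 + 1)·f(k+1) = (1)·f(k) + (k).
d = 0 from the (1,0,1) case.
Solve for f: f(k) = 3 (degree 0 ≤ 0).
Get s_k = R·t_k = -3**(1 - k)*factorial(k + 2) with R(k) = B(k−1)f(k)/C(k) = 3/k.
s_(k+1) − s_k = -k*factorial(k + 2)/3**k = t_k.

Yes. s_k = - 3^{1 - k} \left(k + 2\right)!.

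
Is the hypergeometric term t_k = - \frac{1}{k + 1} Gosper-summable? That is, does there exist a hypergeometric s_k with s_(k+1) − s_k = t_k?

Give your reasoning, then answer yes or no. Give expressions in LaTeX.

No — t_k has no hypergeometric antidifference.

t_(k+1)/t_k = (k + 1)/(k + 2).
A = k + 1, B = k + 2, C = 1.
Set up (k + 1)·f(k+1) − (k + 1)·f(k) − (1) = 0.
From deg A=1, deg B=1, deg C=0: d=0.
Put f(k) = c0: A·f(k+1) − B(k−1)·f(k) − C = -1; need -1 = 0 — inconsistent ⇒ no f, not summable.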